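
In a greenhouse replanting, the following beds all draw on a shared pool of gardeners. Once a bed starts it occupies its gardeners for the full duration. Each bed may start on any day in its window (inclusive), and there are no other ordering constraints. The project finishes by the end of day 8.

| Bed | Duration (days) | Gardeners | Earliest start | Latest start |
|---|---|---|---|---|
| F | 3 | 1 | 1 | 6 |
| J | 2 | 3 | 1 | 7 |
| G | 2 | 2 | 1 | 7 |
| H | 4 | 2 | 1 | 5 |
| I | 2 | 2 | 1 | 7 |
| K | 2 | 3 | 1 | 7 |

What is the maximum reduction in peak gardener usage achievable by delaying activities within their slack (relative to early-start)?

Early-start peak: d1:13  d2:13  d3:3  d4:2  d5:0  d6:0  d7:0  d8:0 ⇒ 13.
Leveled (F@1, J@1, G@5, H@5, I@7, K@3): d1:4  d2:4  d3:4  d4:3  d5:4  d6:4  d7:4  d8:4 ⇒ 4.
Reduction 13 − 4 = 9.

9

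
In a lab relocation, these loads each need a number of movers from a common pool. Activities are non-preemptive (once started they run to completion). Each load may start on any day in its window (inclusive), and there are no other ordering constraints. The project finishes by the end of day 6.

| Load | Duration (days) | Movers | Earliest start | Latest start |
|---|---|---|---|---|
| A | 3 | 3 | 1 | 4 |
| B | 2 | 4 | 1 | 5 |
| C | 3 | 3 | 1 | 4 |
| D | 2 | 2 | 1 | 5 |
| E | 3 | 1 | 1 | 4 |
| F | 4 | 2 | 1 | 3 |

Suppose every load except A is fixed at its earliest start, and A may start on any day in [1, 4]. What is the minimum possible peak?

12

A@1: d1:15  d2:15  d3:9  d4:2  d5:0  d6:0 → peak 15
A@2: d1:12  d2:15  d3:9  d4:5  d5:0  d6:0 → peak 15
A@3: d1:12  d2:12  d3:9  d4:5  d5:3  d6:0 → peak 12
A@4: d1:12  d2:12  d3:6  d4:5  d5:3  d6:3 → peak 12
Best is A@3, peak 12.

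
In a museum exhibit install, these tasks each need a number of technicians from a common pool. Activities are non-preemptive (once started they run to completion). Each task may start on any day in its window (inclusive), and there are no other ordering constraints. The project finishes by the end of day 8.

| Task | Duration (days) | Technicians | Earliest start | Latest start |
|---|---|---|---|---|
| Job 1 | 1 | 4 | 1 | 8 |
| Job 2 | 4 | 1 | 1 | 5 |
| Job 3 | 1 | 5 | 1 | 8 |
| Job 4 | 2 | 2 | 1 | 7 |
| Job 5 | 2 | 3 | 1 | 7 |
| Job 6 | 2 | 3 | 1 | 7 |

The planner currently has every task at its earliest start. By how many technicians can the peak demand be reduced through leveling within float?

Early-start peak: d1:18  d2:9  d3:1  d4:1  d5:0  d6:0  d7:0  d8:0 ⇒ 18.
Leveled (Job 1@1, Job 2@1, Job 3@5, Job 4@6, Job 5@2, Job 6@6): d1:5  d2:4  d3:4  d4:1  d5:5  d6:5  d7:5  d8:0 ⇒ 5.
Reduction 18 − 5 = 13.

13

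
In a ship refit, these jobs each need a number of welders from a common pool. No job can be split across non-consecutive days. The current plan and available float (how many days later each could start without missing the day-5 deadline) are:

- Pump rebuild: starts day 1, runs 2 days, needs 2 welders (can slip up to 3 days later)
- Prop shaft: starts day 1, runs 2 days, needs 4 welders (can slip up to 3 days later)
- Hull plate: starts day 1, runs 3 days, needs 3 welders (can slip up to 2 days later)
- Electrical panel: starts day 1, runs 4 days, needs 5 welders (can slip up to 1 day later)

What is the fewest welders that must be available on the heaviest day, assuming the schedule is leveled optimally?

Early-start (Pump rebuild@1, Prop shaft@1, Hull plate@1, Electrical panel@1) gives peak 14: d1:14  d2:14  d3:8  d4:5  d5:0.
Shift Prop shaft→4.
Schedule Pump rebuild@1, Prop shaft@4, Hull plate@1, Electrical panel@1: d1:10  d2:10  d3:8  d4:9  d5:4 — peak 10.

10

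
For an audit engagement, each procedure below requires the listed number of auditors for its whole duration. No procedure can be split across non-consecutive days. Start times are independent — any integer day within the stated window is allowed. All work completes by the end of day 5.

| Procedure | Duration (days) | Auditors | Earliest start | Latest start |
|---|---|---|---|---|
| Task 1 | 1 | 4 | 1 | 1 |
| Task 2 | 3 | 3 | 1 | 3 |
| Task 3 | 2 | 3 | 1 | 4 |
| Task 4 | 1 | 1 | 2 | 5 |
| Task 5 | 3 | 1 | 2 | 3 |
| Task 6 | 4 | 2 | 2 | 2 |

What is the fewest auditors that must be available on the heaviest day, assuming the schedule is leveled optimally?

7

Early-start (Task 1@1, Task 2@1, Task 3@1, Task 4@2, Task 5@2, Task 6@2) gives peak 10: d1:10  d2:10  d3:6  d4:3  d5:2.
Shift Task 3→4.
Schedule Task 1@1, Task 2@1, Task 3@4, Task 4@2, Task 5@2, Task 6@2: d1:7  d2:7  d3:6  d4:6  d5:5 — peak 7.
Total auditor-days = 31 over 5 days ⇒ peak ≥ ⌈31/5⌉ = 7, so 7 is optimal.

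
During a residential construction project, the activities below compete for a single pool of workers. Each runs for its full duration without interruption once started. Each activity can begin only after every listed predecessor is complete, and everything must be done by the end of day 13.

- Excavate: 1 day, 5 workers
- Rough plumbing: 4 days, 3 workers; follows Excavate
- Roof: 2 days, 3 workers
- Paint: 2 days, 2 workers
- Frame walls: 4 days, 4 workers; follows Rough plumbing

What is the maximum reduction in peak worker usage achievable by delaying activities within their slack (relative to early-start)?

Early-start peak: d1:10  d2:8  d3:3  d4:3  d5:3  d6:4  d7:4  d8:4  d9:4  d10:0  d11:0  d12:0  d13:0 ⇒ 10.
Leveled (Excavate@1, Rough plumbing@2, Roof@6, Paint@2, Frame walls@8): d1:5  d2:5  d3:5  d4:3  d5:3  d6:3  d7:3  d8:4  d9:4  d10:4  d11:4  d12:0  d13:0 ⇒ 5.
Reduction 10 − 5 = 5.

5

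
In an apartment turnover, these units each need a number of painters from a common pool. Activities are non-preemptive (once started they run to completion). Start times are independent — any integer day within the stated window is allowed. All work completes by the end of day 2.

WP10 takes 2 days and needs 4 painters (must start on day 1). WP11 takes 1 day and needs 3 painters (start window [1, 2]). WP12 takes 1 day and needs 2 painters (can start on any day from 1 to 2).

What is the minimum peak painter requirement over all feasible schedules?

7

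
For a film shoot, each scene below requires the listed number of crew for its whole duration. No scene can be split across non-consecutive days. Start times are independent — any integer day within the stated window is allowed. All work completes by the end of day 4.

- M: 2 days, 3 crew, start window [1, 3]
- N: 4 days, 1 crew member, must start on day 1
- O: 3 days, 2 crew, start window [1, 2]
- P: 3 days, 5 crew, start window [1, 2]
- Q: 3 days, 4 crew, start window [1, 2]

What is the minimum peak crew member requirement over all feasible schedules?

15

Schedule M@1, N@1, O@1, P@1, Q@1: d1:15  d2:15  d3:12  d4:1 — peak 15.
No arrangement of the 24 feasible schedules does better.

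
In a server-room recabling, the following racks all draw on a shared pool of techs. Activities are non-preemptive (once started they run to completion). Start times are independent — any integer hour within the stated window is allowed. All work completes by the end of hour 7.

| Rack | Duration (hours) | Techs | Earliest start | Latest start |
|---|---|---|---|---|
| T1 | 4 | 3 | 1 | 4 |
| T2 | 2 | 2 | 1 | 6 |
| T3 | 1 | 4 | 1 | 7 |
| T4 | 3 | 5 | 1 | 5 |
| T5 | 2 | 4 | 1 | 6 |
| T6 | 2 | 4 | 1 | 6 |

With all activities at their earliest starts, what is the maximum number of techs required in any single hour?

22

Early-start schedule: T1@1, T2@1, T3@1, T4@1, T5@1, T6@1.
Load per hour: hour 1: 22, hour 2: 18, hour 3: 8, hour 4: 3, hour 5: 0, hour 6: 0, hour 7: 0.
Peak is 22.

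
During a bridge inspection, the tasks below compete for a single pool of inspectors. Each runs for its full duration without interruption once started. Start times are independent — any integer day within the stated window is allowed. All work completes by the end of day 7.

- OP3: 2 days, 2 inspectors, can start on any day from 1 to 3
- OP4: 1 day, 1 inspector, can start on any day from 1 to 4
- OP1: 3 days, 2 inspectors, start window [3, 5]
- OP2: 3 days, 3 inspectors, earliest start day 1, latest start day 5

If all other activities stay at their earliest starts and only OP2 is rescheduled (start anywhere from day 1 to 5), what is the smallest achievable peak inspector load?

5

OP2@1: d1:6  d2:5  d3:5  d4:2  d5:2  d6:0  d7:0 → peak 6
OP2@2: d1:3  d2:5  d3:5  d4:5  d5:2  d6:0  d7:0 → peak 5
OP2@3: d1:3  d2:2  d3:5  d4:5  d5:5  d6:0  d7:0 → peak 5
OP2@4: d1:3  d2:2  d3:2  d4:5  d5:5  d6:3  d7:0 → peak 5
OP2@5: d1:3  d2:2  d3:2  d4:2  d5:5  d6:3  d7:3 → peak 5
Best is OP2@2, peak 5.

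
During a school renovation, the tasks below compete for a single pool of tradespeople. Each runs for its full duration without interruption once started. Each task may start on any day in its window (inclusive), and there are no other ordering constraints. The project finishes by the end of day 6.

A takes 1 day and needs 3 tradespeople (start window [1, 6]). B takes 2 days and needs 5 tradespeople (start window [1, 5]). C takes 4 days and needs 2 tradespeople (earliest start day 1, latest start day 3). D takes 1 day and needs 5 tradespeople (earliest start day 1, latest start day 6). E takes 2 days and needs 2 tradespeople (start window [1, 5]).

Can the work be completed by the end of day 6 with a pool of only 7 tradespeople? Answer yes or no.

Schedule A@1, B@2, C@1, D@4, E@5: d1:5  d2:7  d3:7  d4:7  d5:2  d6:2 — peak 7 ≤ 7.

yes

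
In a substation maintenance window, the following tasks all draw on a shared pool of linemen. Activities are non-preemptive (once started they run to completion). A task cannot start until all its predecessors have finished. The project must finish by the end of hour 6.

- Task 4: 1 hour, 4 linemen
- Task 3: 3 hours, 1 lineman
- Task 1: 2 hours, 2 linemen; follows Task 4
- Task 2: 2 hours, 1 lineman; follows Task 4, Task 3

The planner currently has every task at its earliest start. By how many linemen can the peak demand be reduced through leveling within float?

1

Early-start peak: h1:5  h2:3  h3:3  h4:1  h5:1  h6:0 ⇒ 5.
Leveled (Task 4@1, Task 3@2, Task 1@2, Task 2@5): h1:4  h2:3  h3:3  h4:1  h5:1  h6:1 ⇒ 4.
Reduction 5 − 4 = 1.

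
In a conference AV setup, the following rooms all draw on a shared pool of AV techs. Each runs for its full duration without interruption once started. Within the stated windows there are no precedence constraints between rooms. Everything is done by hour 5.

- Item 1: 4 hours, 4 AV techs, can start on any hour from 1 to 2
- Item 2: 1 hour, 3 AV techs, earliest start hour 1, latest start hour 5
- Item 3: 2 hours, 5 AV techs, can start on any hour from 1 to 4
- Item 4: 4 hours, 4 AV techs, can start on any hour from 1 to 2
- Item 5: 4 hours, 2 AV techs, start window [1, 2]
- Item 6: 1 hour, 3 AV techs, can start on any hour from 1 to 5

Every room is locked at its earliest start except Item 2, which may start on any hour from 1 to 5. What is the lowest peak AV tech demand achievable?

Item 2@1: h1:21  h2:15  h3:10  h4:10  h5:0 → peak 21
Item 2@2: h1:18  h2:18  h3:10  h4:10  h5:0 → peak 18
Item 2@3: h1:18  h2:15  h3:13  h4:10  h5:0 → peak 18
Item 2@4: h1:18  h2:15  h3:10  h4:13  h5:0 → peak 18
Item 2@5: h1:18  h2:15  h3:10  h4:10  h5:3 → peak 18
Best is Item 2@2, peak 18.

18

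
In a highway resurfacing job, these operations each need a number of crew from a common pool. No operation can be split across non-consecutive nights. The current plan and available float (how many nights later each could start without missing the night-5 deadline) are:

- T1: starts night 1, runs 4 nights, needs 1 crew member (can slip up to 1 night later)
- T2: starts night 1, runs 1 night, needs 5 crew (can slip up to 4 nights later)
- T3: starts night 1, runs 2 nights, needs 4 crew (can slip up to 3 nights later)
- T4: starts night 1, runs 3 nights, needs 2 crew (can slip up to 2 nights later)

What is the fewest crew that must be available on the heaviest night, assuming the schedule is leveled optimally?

Early-start (T1@1, T2@1, T3@1, T4@1) gives peak 12: n1:12  n2:7  n3:3  n4:1  n5:0.
Shift T3→2, T4→2.
Schedule T1@1, T2@1, T3@2, T4@2: n1:6  n2:7  n3:7  n4:3  n5:0 — peak 7.

7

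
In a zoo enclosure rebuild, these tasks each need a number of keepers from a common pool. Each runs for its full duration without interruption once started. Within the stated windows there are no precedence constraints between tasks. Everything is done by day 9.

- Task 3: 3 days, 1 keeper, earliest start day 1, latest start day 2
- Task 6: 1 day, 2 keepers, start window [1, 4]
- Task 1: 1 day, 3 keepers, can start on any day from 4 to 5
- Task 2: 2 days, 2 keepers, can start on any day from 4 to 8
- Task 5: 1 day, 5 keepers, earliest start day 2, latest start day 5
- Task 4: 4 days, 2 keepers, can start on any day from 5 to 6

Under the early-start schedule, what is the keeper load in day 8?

2

At early start, day 8 has: Task 4.
Demand: 2 = 2.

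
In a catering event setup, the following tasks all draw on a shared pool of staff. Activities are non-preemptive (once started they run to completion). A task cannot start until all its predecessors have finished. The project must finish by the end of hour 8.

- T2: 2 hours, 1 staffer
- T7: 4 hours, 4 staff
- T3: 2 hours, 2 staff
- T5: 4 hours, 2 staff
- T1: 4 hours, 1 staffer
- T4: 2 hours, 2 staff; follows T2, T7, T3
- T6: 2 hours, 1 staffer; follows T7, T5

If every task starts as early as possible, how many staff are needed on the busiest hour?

Early-start schedule: T2@1, T7@1, T3@1, T5@1, T1@1, T4@5, T6@5.
Load per hour: hour 1: 10, hour 2: 10, hour 3: 7, hour 4: 7, hour 5: 3, hour 6: 3, hour 7: 0, hour 8: 0.
Peak is 10.

10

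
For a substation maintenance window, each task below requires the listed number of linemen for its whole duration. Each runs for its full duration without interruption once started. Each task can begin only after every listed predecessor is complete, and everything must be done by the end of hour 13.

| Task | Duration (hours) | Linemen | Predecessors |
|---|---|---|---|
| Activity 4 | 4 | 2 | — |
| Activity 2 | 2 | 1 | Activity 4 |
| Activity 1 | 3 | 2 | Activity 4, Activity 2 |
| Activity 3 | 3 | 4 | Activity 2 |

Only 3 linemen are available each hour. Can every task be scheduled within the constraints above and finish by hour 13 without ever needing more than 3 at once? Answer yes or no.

no

The minimum achievable peak is 4; 3 < 4, so no feasible schedule stays within the cap.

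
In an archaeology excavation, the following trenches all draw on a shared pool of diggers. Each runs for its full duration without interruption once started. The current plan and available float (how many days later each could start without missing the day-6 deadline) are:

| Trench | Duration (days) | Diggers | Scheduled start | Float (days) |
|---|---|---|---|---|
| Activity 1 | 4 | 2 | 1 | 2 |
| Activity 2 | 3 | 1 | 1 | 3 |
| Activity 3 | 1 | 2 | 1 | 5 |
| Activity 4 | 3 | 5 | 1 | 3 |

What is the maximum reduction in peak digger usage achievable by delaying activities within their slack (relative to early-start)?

3

Early-start peak: d1:10  d2:8  d3:8  d4:2  d5:0  d6:0 ⇒ 10.
Leveled (Activity 1@1, Activity 2@1, Activity 3@1, Activity 4@4): d1:5  d2:3  d3:3  d4:7  d5:5  d6:5 ⇒ 7.
Reduction 10 − 7 = 3.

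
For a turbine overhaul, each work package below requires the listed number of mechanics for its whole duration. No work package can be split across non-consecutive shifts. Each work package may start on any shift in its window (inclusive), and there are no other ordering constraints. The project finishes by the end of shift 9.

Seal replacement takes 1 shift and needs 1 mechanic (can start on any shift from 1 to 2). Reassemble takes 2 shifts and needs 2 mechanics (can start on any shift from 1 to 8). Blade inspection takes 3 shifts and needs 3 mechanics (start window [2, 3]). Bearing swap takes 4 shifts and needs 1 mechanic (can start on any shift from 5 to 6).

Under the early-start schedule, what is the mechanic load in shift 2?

At early start, shift 2 has: Reassemble, Blade inspection.
Demand: 2 + 3 = 5.

5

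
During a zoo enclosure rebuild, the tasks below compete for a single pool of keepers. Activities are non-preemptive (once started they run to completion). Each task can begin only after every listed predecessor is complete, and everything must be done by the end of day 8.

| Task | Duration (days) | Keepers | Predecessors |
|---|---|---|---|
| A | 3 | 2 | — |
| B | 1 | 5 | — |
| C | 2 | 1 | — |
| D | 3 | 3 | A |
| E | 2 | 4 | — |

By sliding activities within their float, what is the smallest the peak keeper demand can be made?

Early-start (A@1, B@1, C@1, D@4, E@1) gives peak 12: d1:12  d2:7  d3:2  d4:3  d5:3  d6:3  d7:0  d8:0.
Shift B→4, C→3, D→5.
Schedule A@1, B@4, C@3, D@5, E@1: d1:6  d2:6  d3:3  d4:6  d5:3  d6:3  d7:3  d8:0 — peak 6.

6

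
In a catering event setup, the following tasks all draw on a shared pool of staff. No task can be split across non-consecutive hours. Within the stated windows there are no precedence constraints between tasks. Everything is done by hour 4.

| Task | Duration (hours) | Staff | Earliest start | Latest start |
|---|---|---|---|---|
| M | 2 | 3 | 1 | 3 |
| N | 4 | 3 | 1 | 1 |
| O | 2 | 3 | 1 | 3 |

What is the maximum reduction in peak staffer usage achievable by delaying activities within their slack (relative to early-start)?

Early-start peak: h1:9  h2:9  h3:3  h4:3 ⇒ 9.
Leveled (M@1, N@1, O@3): h1:6  h2:6  h3:6  h4:6 ⇒ 6.
Reduction 9 − 6 = 3.

3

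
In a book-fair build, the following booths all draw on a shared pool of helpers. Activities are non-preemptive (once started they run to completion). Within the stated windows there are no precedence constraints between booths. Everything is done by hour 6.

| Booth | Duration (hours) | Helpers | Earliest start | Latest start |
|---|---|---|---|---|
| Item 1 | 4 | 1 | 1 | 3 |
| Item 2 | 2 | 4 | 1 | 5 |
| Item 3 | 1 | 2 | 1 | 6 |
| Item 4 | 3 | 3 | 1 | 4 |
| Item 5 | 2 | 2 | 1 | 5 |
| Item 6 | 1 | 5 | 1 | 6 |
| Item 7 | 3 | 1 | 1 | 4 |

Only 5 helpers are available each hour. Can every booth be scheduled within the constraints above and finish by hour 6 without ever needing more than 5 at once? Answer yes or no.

no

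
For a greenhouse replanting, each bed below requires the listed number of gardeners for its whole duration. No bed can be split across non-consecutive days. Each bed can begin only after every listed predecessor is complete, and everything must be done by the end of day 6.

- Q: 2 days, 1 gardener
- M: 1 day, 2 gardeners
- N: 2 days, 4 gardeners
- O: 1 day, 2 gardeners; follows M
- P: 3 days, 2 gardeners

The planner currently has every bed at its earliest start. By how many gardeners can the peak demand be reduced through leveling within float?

Early-start peak: d1:9  d2:9  d3:2  d4:0  d5:0  d6:0 ⇒ 9.
Leveled (Q@1, M@1, N@5, O@3, P@2): d1:3  d2:3  d3:4  d4:2  d5:4  d6:4 ⇒ 4.
Reduction 9 − 4 = 5.

5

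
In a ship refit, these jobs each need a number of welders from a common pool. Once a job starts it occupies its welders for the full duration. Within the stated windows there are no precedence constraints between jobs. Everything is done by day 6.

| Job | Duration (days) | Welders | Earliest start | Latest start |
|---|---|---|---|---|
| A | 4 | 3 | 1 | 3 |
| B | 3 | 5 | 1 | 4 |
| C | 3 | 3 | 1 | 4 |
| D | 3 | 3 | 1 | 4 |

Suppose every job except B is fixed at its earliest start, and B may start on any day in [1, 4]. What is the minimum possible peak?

B@1: d1:14  d2:14  d3:14  d4:3  d5:0  d6:0 → peak 14
B@2: d1:9  d2:14  d3:14  d4:8  d5:0  d6:0 → peak 14
B@3: d1:9  d2:9  d3:14  d4:8  d5:5  d6:0 → peak 14
B@4: d1:9  d2:9  d3:9  d4:8  d5:5  d6:5 → peak 9
Best is B@4, peak 9.

9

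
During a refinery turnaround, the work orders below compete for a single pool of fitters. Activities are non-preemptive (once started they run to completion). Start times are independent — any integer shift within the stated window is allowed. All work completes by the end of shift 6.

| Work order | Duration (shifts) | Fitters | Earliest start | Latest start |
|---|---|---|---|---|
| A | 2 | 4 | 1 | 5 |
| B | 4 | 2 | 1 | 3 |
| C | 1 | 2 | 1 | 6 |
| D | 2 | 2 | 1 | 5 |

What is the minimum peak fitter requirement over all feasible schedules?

4

Early-start (A@1, B@1, C@1, D@1) gives peak 10: s1:10  s2:8  s3:2  s4:2  s5:0  s6:0.
Shift B→3, C→3, D→4.
Schedule A@1, B@3, C@3, D@4: s1:4  s2:4  s3:4  s4:4  s5:4  s6:2 — peak 4.
Total fitter-shifts = 22 over 6 shifts ⇒ peak ≥ ⌈22/6⌉ = 4, so 4 is optimal.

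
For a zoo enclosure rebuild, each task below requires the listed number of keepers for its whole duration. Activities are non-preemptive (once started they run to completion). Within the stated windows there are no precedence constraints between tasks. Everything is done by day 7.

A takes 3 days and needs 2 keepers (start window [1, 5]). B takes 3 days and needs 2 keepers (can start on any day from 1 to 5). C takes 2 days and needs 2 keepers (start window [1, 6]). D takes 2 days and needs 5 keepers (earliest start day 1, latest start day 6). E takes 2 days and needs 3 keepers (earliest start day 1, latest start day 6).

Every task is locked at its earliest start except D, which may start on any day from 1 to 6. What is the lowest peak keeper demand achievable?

9

D@1: d1:14  d2:14  d3:4  d4:0  d5:0  d6:0  d7:0 → peak 14
D@2: d1:9  d2:14  d3:9  d4:0  d5:0  d6:0  d7:0 → peak 14
D@3: d1:9  d2:9  d3:9  d4:5  d5:0  d6:0  d7:0 → peak 9
D@4: d1:9  d2:9  d3:4  d4:5  d5:5  d6:0  d7:0 → peak 9
D@5: d1:9  d2:9  d3:4  d4:0  d5:5  d6:5  d7:0 → peak 9
D@6: d1:9  d2:9  d3:4  d4:0  d5:0  d6:5  d7:5 → peak 9
Best is D@3, peak 9.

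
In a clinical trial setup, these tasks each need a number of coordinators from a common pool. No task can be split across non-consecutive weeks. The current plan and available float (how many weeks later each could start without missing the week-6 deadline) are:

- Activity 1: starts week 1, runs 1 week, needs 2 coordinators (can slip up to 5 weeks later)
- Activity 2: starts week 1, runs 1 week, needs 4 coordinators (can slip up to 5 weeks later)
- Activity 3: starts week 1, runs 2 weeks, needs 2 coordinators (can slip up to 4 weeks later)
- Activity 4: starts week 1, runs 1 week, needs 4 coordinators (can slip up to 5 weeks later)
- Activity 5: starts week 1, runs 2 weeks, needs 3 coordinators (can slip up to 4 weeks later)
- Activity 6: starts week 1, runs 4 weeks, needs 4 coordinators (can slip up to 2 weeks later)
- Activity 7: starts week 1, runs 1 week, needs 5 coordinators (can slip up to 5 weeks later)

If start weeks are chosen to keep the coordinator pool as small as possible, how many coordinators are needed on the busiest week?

8

Early-start (Activity 1@1, Activity 2@1, Activity 3@1, Activity 4@1, Activity 5@1, Activity 6@1, Activity 7@1) gives peak 24: w1:24  w2:9  w3:4  w4:4  w5:0  w6:0.
Shift Activity 4→3, Activity 5→4, Activity 6→2, Activity 7→6.
Schedule Activity 1@1, Activity 2@1, Activity 3@1, Activity 4@3, Activity 5@4, Activity 6@2, Activity 7@6: w1:8  w2:6  w3:8  w4:7  w5:7  w6:5 — peak 8.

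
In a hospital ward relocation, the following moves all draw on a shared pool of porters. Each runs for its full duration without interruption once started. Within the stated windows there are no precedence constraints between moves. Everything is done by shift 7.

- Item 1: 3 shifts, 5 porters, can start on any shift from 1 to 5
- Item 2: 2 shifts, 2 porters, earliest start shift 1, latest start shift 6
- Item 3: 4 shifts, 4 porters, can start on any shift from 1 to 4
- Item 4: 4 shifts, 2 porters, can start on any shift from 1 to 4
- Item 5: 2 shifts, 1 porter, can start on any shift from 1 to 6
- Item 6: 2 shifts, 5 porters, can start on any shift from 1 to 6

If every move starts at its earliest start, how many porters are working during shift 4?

6

At early start, shift 4 has: Item 3, Item 4.
Demand: 4 + 2 = 6.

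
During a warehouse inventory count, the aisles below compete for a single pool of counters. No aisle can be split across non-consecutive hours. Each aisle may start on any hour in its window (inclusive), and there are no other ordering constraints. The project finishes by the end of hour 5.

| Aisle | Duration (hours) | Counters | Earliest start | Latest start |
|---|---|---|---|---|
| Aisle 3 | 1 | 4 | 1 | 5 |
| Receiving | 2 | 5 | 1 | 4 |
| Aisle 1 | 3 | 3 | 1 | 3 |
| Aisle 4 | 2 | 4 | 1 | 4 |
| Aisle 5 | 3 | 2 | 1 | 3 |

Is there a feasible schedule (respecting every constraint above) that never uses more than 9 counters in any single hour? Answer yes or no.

Schedule Aisle 3@1, Receiving@1, Aisle 1@2, Aisle 4@3, Aisle 5@3: h1:9  h2:8  h3:9  h4:9  h5:2 — peak 9 ≤ 9.

yes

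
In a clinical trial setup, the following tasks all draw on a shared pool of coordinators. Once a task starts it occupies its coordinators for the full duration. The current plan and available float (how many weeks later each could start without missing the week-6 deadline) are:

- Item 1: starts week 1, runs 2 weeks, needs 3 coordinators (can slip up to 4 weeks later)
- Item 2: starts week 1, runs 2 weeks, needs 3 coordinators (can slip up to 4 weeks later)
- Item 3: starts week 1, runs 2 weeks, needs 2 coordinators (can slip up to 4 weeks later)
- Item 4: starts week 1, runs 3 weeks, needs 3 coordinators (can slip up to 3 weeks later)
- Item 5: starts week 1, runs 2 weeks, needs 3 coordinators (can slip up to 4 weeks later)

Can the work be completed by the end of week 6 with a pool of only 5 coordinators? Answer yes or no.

no

Total coordinator-weeks = 31; over 6 weeks the average is 31/6 > 5, so some week must exceed 5.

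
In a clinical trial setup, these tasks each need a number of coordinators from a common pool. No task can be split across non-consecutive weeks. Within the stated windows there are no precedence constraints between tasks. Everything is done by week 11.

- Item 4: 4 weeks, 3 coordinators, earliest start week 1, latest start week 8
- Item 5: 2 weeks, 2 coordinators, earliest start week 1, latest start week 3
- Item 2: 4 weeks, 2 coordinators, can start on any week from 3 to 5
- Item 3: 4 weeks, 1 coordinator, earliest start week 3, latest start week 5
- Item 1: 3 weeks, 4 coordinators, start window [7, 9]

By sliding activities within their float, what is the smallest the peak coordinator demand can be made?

Early-start (Item 4@1, Item 5@1, Item 2@3, Item 3@3, Item 1@7) gives peak 6: w1:5  w2:5  w3:6  w4:6  w5:3  w6:3  w7:4  w8:4  w9:4  w10:0  w11:0.
Shift Item 3→5.
Schedule Item 4@1, Item 5@1, Item 2@3, Item 3@5, Item 1@7: w1:5  w2:5  w3:5  w4:5  w5:3  w6:3  w7:5  w8:5  w9:4  w10:0  w11:0 — peak 5.

5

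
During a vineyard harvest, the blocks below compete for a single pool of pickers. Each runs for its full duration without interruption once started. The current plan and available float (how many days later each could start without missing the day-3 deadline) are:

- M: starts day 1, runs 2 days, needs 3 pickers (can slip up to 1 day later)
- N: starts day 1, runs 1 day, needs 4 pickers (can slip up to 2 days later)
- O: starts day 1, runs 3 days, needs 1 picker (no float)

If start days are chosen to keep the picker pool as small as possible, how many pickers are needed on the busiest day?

5

Early-start (M@1, N@1, O@1) gives peak 8: d1:8  d2:4  d3:1.
Shift N→3.
Schedule M@1, N@3, O@1: d1:4  d2:4  d3:5 — peak 5.
Total picker-days = 13 over 3 days ⇒ peak ≥ ⌈13/3⌉ = 5, so 5 is optimal.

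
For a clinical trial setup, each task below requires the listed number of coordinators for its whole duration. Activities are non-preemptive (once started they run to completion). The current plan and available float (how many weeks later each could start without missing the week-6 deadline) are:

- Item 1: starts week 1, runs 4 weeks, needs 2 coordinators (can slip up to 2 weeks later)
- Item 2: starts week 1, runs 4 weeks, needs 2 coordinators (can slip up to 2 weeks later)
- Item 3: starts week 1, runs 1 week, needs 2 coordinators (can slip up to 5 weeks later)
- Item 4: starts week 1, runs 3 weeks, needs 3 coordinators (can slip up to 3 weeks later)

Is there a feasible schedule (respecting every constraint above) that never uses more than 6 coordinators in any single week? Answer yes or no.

The minimum achievable peak is 7; 6 < 7, so no feasible schedule stays within the cap.

no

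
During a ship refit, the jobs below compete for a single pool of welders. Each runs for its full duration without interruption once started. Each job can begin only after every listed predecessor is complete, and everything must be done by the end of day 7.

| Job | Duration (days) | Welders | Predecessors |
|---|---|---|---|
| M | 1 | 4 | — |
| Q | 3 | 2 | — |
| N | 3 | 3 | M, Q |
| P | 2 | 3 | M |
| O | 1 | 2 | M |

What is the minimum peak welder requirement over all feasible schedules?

Early-start (M@1, Q@1, N@4, P@2, O@2) gives peak 7: d1:6  d2:7  d3:5  d4:3  d5:3  d6:3  d7:0.
Shift Q→2, N→5, O→4.
Schedule M@1, Q@2, N@5, P@2, O@4: d1:4  d2:5  d3:5  d4:4  d5:3  d6:3  d7:3 — peak 5.

5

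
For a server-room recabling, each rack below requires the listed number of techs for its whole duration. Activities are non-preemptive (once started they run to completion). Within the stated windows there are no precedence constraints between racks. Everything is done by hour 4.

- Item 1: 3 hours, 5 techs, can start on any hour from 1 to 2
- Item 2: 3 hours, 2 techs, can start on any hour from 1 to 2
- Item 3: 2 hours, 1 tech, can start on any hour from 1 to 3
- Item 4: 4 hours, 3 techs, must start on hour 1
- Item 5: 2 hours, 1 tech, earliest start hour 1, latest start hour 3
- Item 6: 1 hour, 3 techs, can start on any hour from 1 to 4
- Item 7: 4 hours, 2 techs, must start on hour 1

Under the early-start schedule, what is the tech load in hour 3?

12

At early start, hour 3 has: Item 1, Item 2, Item 4, Item 7.
Demand: 5 + 2 + 3 + 2 = 12.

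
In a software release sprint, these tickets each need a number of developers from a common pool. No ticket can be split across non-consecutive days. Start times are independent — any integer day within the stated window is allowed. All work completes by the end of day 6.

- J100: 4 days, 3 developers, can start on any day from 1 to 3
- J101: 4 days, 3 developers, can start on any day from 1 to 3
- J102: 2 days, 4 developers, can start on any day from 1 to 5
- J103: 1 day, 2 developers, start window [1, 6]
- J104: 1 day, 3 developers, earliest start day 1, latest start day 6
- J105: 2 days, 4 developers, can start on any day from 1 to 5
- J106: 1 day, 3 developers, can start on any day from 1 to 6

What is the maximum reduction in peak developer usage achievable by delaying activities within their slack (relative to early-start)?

13

Early-start peak: d1:22  d2:14  d3:6  d4:6  d5:0  d6:0 ⇒ 22.
Leveled (J100@1, J101@1, J102@5, J103@1, J104@2, J105@5, J106@3): d1:8  d2:9  d3:9  d4:6  d5:8  d6:8 ⇒ 9.
Reduction 22 − 9 = 13.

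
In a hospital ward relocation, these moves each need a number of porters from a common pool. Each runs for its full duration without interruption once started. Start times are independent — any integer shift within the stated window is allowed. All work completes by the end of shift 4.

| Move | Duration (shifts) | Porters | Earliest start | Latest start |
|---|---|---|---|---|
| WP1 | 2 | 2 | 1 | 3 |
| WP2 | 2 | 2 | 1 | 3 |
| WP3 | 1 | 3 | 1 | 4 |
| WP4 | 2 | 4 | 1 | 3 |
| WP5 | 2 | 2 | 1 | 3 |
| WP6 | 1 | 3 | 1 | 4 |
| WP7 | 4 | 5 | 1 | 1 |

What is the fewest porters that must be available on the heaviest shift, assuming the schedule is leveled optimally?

12

Early-start (WP1@1, WP2@1, WP3@1, WP4@1, WP5@1, WP6@1, WP7@1) gives peak 21: s1:21  s2:15  s3:5  s4:5.
Shift WP4→3, WP5→2, WP6→4.
Schedule WP1@1, WP2@1, WP3@1, WP4@3, WP5@2, WP6@4, WP7@1: s1:12  s2:11  s3:11  s4:12 — peak 12.
Total porter-shifts = 46 over 4 shifts ⇒ peak ≥ ⌈46/4⌉ = 12, so 12 is optimal.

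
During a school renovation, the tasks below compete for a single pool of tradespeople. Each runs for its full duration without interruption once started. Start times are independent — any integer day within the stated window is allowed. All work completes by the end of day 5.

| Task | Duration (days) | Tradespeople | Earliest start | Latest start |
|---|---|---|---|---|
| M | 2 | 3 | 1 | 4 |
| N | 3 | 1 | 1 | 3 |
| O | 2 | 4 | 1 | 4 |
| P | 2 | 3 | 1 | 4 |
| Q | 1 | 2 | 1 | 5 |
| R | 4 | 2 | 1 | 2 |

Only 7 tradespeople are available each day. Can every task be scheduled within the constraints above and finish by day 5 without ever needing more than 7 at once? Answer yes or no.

The minimum achievable peak is 8; 7 < 8, so no feasible schedule stays within the cap.

no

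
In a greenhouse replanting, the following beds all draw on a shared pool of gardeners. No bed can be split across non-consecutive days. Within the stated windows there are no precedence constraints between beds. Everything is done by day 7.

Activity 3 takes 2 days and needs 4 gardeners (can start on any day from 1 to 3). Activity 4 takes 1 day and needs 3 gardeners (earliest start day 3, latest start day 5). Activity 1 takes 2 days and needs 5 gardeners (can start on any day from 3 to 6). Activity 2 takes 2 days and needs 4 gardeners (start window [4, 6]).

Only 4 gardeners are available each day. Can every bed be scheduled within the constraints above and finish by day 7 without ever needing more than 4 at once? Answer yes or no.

no

Total gardener-days = 29; over 7 days the average is 29/7 > 4, so some day must exceed 4.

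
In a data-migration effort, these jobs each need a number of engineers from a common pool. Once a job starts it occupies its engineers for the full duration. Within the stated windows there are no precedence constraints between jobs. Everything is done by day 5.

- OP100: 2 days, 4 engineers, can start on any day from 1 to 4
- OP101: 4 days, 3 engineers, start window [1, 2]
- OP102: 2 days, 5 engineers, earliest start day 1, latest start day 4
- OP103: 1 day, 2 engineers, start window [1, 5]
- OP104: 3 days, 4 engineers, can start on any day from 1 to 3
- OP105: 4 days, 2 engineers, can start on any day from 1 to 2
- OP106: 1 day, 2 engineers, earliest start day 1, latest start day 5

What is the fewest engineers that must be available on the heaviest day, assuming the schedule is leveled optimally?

Early-start (OP100@1, OP101@1, OP102@1, OP103@1, OP104@1, OP105@1, OP106@1) gives peak 22: d1:22  d2:18  d3:9  d4:5  d5:0.
Shift OP102→4, OP105→2, OP106→3.
Schedule OP100@1, OP101@1, OP102@4, OP103@1, OP104@1, OP105@2, OP106@3: d1:13  d2:13  d3:11  d4:10  d5:7 — peak 13.

13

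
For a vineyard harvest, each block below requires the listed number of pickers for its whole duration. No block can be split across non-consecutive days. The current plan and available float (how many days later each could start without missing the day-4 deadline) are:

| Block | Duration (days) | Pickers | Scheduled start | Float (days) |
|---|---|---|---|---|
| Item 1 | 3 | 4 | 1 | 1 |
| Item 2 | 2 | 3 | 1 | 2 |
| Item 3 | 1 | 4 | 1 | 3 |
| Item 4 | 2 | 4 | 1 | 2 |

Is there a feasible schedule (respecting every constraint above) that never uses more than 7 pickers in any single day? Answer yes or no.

no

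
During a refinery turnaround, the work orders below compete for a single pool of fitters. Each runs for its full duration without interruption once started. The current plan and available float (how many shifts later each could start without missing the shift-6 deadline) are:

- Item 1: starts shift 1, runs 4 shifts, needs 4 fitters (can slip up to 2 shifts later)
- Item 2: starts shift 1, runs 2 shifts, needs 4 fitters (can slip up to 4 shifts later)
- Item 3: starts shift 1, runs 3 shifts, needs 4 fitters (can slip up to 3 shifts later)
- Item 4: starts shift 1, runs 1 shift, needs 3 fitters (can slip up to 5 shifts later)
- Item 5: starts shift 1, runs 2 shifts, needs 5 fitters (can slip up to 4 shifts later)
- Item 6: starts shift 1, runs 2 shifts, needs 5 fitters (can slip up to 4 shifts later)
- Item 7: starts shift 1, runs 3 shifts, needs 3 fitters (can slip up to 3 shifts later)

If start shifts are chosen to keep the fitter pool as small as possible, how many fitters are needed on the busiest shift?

12

Early-start (Item 1@1, Item 2@1, Item 3@1, Item 4@1, Item 5@1, Item 6@1, Item 7@1) gives peak 28: s1:28  s2:25  s3:11  s4:4  s5:0  s6:0.
Shift Item 2→3, Item 3→4, Item 4→5, Item 6→5.
Schedule Item 1@1, Item 2@3, Item 3@4, Item 4@5, Item 5@1, Item 6@5, Item 7@1: s1:12  s2:12  s3:11  s4:12  s5:12  s6:9 — peak 12.
Total fitter-shifts = 68 over 6 shifts ⇒ peak ≥ ⌈68/6⌉ = 12, so 12 is optimal.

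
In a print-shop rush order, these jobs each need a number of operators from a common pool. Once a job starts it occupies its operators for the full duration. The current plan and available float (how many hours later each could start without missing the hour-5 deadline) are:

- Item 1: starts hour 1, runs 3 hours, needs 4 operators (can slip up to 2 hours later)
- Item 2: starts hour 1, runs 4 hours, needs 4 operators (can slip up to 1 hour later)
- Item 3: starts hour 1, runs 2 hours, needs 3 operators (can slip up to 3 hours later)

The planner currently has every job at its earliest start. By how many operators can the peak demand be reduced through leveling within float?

Early-start peak: h1:11  h2:11  h3:8  h4:4  h5:0 ⇒ 11.
Leveled (Item 1@1, Item 2@1, Item 3@4): h1:8  h2:8  h3:8  h4:7  h5:3 ⇒ 8.
Reduction 11 − 8 = 3.

3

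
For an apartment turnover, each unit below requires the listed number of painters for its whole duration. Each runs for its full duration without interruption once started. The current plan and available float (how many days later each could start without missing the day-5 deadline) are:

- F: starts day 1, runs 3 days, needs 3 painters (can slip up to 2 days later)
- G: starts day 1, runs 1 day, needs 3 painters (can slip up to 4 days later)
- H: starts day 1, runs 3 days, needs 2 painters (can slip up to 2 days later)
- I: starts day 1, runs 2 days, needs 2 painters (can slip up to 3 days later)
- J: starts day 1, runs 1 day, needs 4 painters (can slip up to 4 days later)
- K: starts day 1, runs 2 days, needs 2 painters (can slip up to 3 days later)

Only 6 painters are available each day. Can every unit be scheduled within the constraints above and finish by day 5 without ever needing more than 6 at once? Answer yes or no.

no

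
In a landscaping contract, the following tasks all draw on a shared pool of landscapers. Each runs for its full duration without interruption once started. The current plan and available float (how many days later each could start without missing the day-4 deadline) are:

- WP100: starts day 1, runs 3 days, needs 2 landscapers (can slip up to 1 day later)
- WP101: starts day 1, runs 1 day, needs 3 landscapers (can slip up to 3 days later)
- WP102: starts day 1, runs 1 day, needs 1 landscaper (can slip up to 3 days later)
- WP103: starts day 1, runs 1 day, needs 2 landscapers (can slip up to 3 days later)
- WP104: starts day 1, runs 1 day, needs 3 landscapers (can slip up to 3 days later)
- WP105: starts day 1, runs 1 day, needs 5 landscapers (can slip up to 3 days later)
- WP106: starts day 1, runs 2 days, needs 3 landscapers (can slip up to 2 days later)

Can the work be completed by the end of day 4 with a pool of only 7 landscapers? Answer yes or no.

yes

Schedule WP100@1, WP101@1, WP102@1, WP103@3, WP104@4, WP105@2, WP106@3: d1:6  d2:7  d3:7  d4:6 — peak 7 ≤ 7.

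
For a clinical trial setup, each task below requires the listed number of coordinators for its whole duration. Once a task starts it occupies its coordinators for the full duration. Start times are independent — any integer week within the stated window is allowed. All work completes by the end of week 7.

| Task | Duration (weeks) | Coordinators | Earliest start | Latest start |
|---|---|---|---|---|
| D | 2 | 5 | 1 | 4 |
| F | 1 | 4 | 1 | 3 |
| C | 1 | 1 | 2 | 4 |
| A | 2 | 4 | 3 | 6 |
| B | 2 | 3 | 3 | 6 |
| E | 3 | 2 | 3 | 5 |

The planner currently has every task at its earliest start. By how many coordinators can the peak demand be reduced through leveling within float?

Early-start peak: w1:9  w2:6  w3:9  w4:9  w5:2  w6:0  w7:0 ⇒ 9.
Leveled (D@1, F@3, C@2, A@4, B@6, E@3): w1:5  w2:6  w3:6  w4:6  w5:6  w6:3  w7:3 ⇒ 6.
Reduction 9 − 6 = 3.

3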